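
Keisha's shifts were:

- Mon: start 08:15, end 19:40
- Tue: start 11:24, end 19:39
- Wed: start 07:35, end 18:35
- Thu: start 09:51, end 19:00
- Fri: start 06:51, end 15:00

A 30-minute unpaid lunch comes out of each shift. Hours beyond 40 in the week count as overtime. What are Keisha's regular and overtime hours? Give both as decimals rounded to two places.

Mon: 08:15–19:40 = 11 h 25 min; less 30 min break → 10 h 55 min
Tue: 11:24–19:39 = 8 h 15 min; less 30 min break → 7 h 45 min
Wed: 07:35–18:35 = 11 h 0 min; less 30 min break → 10 h 30 min
Thu: 09:51–19:00 = 9 h 9 min; less 30 min break → 8 h 39 min
Fri: 06:51–15:00 = 8 h 9 min; less 30 min break → 7 h 39 min
Total worked: 45 h 28 min = 45.47 h.
Threshold 40 h → overtime 5 h 28 min, regular 40 h 0 min.

Regular 40.00 hours, overtime 5.47 hours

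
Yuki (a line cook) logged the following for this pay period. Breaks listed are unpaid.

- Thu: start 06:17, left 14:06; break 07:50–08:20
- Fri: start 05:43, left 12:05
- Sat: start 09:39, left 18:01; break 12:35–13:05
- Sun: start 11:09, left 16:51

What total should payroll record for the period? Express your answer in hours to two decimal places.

27.25 hours

Thu: 06:17–14:06 = 7 h 49 min; less 30 min break → 7 h 19 min
Fri: 05:43–12:05 = 6 h 22 min
Sat: 09:39–18:01 = 8 h 22 min; less 30 min break → 7 h 52 min
Sun: 11:09–16:51 = 5 h 42 min
Total: 7 h 19 min + 6 h 22 min + 7 h 52 min + 5 h 42 min = 27 h 15 min.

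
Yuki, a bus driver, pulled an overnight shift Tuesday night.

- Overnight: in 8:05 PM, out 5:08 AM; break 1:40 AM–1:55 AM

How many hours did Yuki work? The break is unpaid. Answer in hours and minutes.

Overnight: 8:05 PM → midnight = 3 h 55 min; midnight → 5:08 AM = 5 h 8 min; span 9 h 3 min; less 15 min break → 8 h 48 min

8 h 48 min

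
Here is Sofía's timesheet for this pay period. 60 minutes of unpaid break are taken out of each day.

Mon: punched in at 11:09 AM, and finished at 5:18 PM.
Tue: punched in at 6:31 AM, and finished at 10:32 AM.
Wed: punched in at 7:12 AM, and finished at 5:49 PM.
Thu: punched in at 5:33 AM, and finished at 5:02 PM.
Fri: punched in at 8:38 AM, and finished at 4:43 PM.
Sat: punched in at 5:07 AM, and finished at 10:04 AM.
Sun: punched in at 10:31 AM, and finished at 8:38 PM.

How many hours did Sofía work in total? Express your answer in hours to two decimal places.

Mon: 11:09 AM–5:18 PM = 6 h 9 min; less 60 min break → 5 h 9 min
Tue: 6:31 AM–10:32 AM = 4 h 1 min; less 60 min break → 3 h 1 min
Wed: 7:12 AM–5:49 PM = 10 h 37 min; less 60 min break → 9 h 37 min
Thu: 5:33 AM–5:02 PM = 11 h 29 min; less 60 min break → 10 h 29 min
Fri: 8:38 AM–4:43 PM = 8 h 5 min; less 60 min break → 7 h 5 min
Sat: 5:07 AM–10:04 AM = 4 h 57 min; less 60 min break → 3 h 57 min
Sun: 10:31 AM–8:38 PM = 10 h 7 min; less 60 min break → 9 h 7 min
Total: 5 h 9 min + 3 h 1 min + 9 h 37 min + 10 h 29 min + 7 h 5 min + 3 h 57 min + 9 h 7 min = 48 h 25 min.

48.42 hours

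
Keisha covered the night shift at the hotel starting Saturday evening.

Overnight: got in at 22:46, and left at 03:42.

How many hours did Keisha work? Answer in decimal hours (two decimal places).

Overnight: 22:46 → midnight = 1 h 14 min; midnight → 03:42 = 3 h 42 min; span 4 h 56 min

4.93 hours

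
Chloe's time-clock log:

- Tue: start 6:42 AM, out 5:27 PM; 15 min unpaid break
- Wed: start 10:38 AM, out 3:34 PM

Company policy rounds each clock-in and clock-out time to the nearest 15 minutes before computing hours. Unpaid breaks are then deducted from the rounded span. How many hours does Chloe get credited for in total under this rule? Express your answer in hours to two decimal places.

15.25 hours

Tue: in 6:42 AM→6:45 AM, out 5:27 PM→5:30 PM; 10 h 45 min − 15 min = 10 h 30 min
Wed: in 10:38 AM→10:45 AM, out 3:34 PM→3:30 PM; 4 h 45 min
Total credited: 15 h 15 min.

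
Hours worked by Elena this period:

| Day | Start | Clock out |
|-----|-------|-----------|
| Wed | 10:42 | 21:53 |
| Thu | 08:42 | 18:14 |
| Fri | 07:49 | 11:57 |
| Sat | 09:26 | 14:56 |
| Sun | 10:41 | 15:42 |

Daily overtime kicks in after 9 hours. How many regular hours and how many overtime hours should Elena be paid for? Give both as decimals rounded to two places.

Regular 32.65 hours, overtime 2.72 hours

Wed: 10:42–21:53 = 11 h 11 min
Thu: 08:42–18:14 = 9 h 32 min
Fri: 07:49–11:57 = 4 h 8 min
Sat: 09:26–14:56 = 5 h 30 min
Sun: 10:41–15:42 = 5 h 1 min
Wed reg 9 h 0 min / OT 2 h 11 min; Thu reg 9 h 0 min / OT 0 h 32 min; Fri reg 4 h 8 min / OT 0 h 0 min; Sat reg 5 h 30 min / OT 0 h 0 min; Sun reg 5 h 1 min / OT 0 h 0 min.
Totals: regular 32 h 39 min, overtime 2 h 43 min.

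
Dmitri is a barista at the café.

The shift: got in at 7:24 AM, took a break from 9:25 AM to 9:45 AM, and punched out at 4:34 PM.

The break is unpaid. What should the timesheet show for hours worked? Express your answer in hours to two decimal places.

The shift: 7:24 AM–4:34 PM = 9 h 10 min; less 20 min break → 8 h 50 min

8.83 hours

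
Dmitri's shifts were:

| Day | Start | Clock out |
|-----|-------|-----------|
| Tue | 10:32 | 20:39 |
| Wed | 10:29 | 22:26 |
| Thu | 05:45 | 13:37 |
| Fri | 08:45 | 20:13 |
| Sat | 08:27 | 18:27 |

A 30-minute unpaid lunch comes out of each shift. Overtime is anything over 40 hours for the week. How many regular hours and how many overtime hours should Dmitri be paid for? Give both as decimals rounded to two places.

Regular 40.00 hours, overtime 8.90 hours

Tue: 10:32–20:39 = 10 h 7 min; less 30 min break → 9 h 37 min
Wed: 10:29–22:26 = 11 h 57 min; less 30 min break → 11 h 27 min
Thu: 05:45–13:37 = 7 h 52 min; less 30 min break → 7 h 22 min
Fri: 08:45–20:13 = 11 h 28 min; less 30 min break → 10 h 58 min
Sat: 08:27–18:27 = 10 h 0 min; less 30 min break → 9 h 30 min
Total worked: 48 h 54 min = 48.90 h.
Threshold 40 h → overtime 8 h 54 min, regular 40 h 0 min.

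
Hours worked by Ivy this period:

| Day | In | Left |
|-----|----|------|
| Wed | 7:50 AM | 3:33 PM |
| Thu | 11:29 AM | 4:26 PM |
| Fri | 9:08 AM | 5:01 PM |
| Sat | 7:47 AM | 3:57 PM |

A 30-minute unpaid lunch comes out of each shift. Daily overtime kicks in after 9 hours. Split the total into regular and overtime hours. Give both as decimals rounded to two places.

Regular 26.72 hours, overtime 0.00 hours

Wed: 7:50 AM–3:33 PM = 7 h 43 min; less 30 min break → 7 h 13 min
Thu: 11:29 AM–4:26 PM = 4 h 57 min; less 30 min break → 4 h 27 min
Fri: 9:08 AM–5:01 PM = 7 h 53 min; less 30 min break → 7 h 23 min
Sat: 7:47 AM–3:57 PM = 8 h 10 min; less 30 min break → 7 h 40 min
Wed reg 7 h 13 min / OT 0 h 0 min; Thu reg 4 h 27 min / OT 0 h 0 min; Fri reg 7 h 23 min / OT 0 h 0 min; Sat reg 7 h 40 min / OT 0 h 0 min.
Totals: regular 26 h 43 min, overtime 0 h 0 min.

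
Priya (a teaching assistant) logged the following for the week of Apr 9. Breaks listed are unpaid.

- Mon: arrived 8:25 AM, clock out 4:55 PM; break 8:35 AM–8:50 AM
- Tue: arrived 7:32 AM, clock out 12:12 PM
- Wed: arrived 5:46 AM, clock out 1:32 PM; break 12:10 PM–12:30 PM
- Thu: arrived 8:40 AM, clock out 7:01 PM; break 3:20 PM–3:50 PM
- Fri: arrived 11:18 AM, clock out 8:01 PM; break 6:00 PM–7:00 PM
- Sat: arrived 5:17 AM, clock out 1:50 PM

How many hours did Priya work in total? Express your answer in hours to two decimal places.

Mon: 8:25 AM–4:55 PM = 8 h 30 min; less 15 min break → 8 h 15 min
Tue: 7:32 AM–12:12 PM = 4 h 40 min
Wed: 5:46 AM–1:32 PM = 7 h 46 min; less 20 min break → 7 h 26 min
Thu: 8:40 AM–7:01 PM = 10 h 21 min; less 30 min break → 9 h 51 min
Fri: 11:18 AM–8:01 PM = 8 h 43 min; less 60 min break → 7 h 43 min
Sat: 5:17 AM–1:50 PM = 8 h 33 min
Total: 8 h 15 min + 4 h 40 min + 7 h 26 min + 9 h 51 min + 7 h 43 min + 8 h 33 min = 46 h 28 min.

46.47 hours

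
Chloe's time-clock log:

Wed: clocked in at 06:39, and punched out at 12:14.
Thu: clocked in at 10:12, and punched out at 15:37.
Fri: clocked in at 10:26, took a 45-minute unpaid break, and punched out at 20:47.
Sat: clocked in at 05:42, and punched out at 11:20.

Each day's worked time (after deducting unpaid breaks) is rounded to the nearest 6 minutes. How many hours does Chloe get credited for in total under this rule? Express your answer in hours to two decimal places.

26.20 hours

Wed: 06:39–12:14 = 5 h 35 min → rounds to 5 h 36 min
Thu: 10:12–15:37 = 5 h 25 min → rounds to 5 h 24 min
Fri: 10:26–20:47 = 10 h 21 min − 45 min = 9 h 36 min → rounds to 9 h 36 min
Sat: 05:42–11:20 = 5 h 38 min → rounds to 5 h 36 min
Total credited: 26 h 12 min.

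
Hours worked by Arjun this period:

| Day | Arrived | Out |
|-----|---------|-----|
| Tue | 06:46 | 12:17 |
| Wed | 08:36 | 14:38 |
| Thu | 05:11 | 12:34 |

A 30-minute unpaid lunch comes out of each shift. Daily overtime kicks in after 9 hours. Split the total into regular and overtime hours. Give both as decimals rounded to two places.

Tue: 06:46–12:17 = 5 h 31 min; less 30 min break → 5 h 1 min
Wed: 08:36–14:38 = 6 h 2 min; less 30 min break → 5 h 32 min
Thu: 05:11–12:34 = 7 h 23 min; less 30 min break → 6 h 53 min
Tue reg 5 h 1 min / OT 0 h 0 min; Wed reg 5 h 32 min / OT 0 h 0 min; Thu reg 6 h 53 min / OT 0 h 0 min.
Totals: regular 17 h 26 min, overtime 0 h 0 min.

Regular 17.43 hours, overtime 0.00 hours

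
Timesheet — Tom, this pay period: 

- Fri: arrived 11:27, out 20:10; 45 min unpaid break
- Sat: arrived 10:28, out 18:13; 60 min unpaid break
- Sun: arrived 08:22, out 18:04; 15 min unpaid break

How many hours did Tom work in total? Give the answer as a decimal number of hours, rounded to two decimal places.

24.17 hours

Fri: 11:27–20:10 = 8 h 43 min; less 45 min break → 7 h 58 min
Sat: 10:28–18:13 = 7 h 45 min; less 60 min break → 6 h 45 min
Sun: 08:22–18:04 = 9 h 42 min; less 15 min break → 9 h 27 min
Total: 7 h 58 min + 6 h 45 min + 9 h 27 min = 24 h 10 min.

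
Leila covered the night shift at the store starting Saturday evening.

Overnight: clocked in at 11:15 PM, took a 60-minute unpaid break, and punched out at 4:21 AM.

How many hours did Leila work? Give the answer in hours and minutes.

Overnight: 11:15 PM → midnight = 0 h 45 min; midnight → 4:21 AM = 4 h 21 min; span 5 h 6 min; less 60 min break → 4 h 6 min

4 h 6 min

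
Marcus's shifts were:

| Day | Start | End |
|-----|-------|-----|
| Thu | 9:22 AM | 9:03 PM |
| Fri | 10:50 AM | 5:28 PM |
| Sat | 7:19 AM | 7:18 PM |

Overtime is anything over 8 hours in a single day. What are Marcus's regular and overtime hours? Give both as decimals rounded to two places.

Regular 22.63 hours, overtime 7.67 hours

Thu: 9:22 AM–9:03 PM = 11 h 41 min
Fri: 10:50 AM–5:28 PM = 6 h 38 min
Sat: 7:19 AM–7:18 PM = 11 h 59 min
Thu reg 8 h 0 min / OT 3 h 41 min; Fri reg 6 h 38 min / OT 0 h 0 min; Sat reg 8 h 0 min / OT 3 h 59 min.
Totals: regular 22 h 38 min, overtime 7 h 40 min.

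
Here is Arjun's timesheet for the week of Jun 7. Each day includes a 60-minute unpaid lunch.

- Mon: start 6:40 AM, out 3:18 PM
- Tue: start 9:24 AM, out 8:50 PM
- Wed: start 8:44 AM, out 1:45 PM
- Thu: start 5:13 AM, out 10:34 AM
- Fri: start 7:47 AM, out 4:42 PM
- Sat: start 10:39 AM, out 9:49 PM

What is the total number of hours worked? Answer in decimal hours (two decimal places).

44.52 hours

Mon: 6:40 AM–3:18 PM = 8 h 38 min; less 60 min break → 7 h 38 min
Tue: 9:24 AM–8:50 PM = 11 h 26 min; less 60 min break → 10 h 26 min
Wed: 8:44 AM–1:45 PM = 5 h 1 min; less 60 min break → 4 h 1 min
Thu: 5:13 AM–10:34 AM = 5 h 21 min; less 60 min break → 4 h 21 min
Fri: 7:47 AM–4:42 PM = 8 h 55 min; less 60 min break → 7 h 55 min
Sat: 10:39 AM–9:49 PM = 11 h 10 min; less 60 min break → 10 h 10 min
Total: 7 h 38 min + 10 h 26 min + 4 h 1 min + 4 h 21 min + 7 h 55 min + 10 h 10 min = 44 h 31 min.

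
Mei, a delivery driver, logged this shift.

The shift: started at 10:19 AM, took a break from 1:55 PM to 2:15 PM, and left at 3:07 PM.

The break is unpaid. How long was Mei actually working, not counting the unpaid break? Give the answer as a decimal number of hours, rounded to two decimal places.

The shift: 10:19 AM–3:07 PM = 4 h 48 min; less 20 min break → 4 h 28 min

4.47 hours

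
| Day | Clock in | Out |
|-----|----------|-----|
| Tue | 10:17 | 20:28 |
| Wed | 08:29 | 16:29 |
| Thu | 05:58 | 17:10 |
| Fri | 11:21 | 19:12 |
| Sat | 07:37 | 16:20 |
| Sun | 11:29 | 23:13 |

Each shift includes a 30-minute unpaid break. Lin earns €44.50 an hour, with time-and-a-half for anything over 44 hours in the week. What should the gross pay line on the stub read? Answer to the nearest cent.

Tue: 10:17–20:28 = 10 h 11 min; less 30 min break → 9 h 41 min
Wed: 08:29–16:29 = 8 h 0 min; less 30 min break → 7 h 30 min
Thu: 05:58–17:10 = 11 h 12 min; less 30 min break → 10 h 42 min
Fri: 11:21–19:12 = 7 h 51 min; less 30 min break → 7 h 21 min
Sat: 07:37–16:20 = 8 h 43 min; less 30 min break → 8 h 13 min
Sun: 11:29–23:13 = 11 h 44 min; less 30 min break → 11 h 14 min
Total worked: 54 h 41 min = 3281 min.
Regular 44 h 0 min = 2640 min at €44.50/h; overtime 10 h 41 min = 641 min at €66.75/h.
Pay = (2640 × €44.50 + 641 × €66.75) ÷ 60 = €2671.11.

€2671.11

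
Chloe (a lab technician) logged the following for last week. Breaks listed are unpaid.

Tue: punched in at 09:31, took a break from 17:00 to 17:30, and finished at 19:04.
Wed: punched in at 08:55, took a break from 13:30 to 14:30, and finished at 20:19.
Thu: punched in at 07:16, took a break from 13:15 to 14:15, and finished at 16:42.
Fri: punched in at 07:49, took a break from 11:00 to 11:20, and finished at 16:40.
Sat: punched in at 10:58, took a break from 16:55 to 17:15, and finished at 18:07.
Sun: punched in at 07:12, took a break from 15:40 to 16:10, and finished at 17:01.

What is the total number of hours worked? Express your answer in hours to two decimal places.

52.53 hours

Tue: 09:31–19:04 = 9 h 33 min; less 30 min break → 9 h 3 min
Wed: 08:55–20:19 = 11 h 24 min; less 60 min break → 10 h 24 min
Thu: 07:16–16:42 = 9 h 26 min; less 60 min break → 8 h 26 min
Fri: 07:49–16:40 = 8 h 51 min; less 20 min break → 8 h 31 min
Sat: 10:58–18:07 = 7 h 9 min; less 20 min break → 6 h 49 min
Sun: 07:12–17:01 = 9 h 49 min; less 30 min break → 9 h 19 min
Total: 9 h 3 min + 10 h 24 min + 8 h 26 min + 8 h 31 min + 6 h 49 min + 9 h 19 min = 52 h 32 min.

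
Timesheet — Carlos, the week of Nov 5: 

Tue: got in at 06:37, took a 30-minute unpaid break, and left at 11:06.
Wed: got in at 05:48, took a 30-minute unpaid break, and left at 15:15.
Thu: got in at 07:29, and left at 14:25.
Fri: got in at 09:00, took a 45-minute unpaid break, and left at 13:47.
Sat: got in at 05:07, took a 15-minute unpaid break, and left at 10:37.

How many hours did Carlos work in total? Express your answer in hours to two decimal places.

29.15 hours

Tue: 06:37–11:06 = 4 h 29 min; less 30 min break → 3 h 59 min
Wed: 05:48–15:15 = 9 h 27 min; less 30 min break → 8 h 57 min
Thu: 07:29–14:25 = 6 h 56 min
Fri: 09:00–13:47 = 4 h 47 min; less 45 min break → 4 h 2 min
Sat: 05:07–10:37 = 5 h 30 min; less 15 min break → 5 h 15 min
Total: 3 h 59 min + 8 h 57 min + 6 h 56 min + 4 h 2 min + 5 h 15 min = 29 h 9 min.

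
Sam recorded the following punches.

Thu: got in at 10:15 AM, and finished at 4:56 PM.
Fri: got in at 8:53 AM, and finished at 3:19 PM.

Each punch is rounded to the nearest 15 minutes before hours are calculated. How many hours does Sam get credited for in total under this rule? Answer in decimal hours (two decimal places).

Thu: in 10:15 AM→10:15 AM, out 4:56 PM→5:00 PM; 6 h 45 min
Fri: in 8:53 AM→9:00 AM, out 3:19 PM→3:15 PM; 6 h 15 min
Total credited: 13 h 0 min.

13.00 hours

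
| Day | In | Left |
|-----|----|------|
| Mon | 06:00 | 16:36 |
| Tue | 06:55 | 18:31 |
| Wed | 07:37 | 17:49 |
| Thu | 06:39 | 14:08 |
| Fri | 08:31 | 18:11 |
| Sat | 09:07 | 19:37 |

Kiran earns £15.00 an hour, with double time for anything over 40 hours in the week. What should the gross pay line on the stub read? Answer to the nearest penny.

£1201.50

Mon: 06:00–16:36 = 10 h 36 min
Tue: 06:55–18:31 = 11 h 36 min
Wed: 07:37–17:49 = 10 h 12 min
Thu: 06:39–14:08 = 7 h 29 min
Fri: 08:31–18:11 = 9 h 40 min
Sat: 09:07–19:37 = 10 h 30 min
Total worked: 60 h 3 min = 3603 min.
Regular 40 h 0 min = 2400 min at £15.00/h; overtime 20 h 3 min = 1203 min at £30.00/h.
Pay = (2400 × £15.00 + 1203 × £30.00) ÷ 60 = £1201.50.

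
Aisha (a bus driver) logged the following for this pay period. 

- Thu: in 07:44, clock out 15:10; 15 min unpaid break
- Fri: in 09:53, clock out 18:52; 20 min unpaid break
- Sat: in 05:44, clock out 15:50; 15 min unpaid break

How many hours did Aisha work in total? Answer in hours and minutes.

25 h 41 min

Thu: 07:44–15:10 = 7 h 26 min; less 15 min break → 7 h 11 min
Fri: 09:53–18:52 = 8 h 59 min; less 20 min break → 8 h 39 min
Sat: 05:44–15:50 = 10 h 6 min; less 15 min break → 9 h 51 min
Total: 7 h 11 min + 8 h 39 min + 9 h 51 min = 25 h 41 min.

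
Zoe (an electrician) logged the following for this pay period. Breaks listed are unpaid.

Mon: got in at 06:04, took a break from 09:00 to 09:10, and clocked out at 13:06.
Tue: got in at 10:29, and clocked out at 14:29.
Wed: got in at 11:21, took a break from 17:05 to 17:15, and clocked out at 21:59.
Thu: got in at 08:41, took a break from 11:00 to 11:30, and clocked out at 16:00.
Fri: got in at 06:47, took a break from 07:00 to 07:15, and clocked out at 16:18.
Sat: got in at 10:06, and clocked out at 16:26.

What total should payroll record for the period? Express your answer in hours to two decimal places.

Mon: 06:04–13:06 = 7 h 2 min; less 10 min break → 6 h 52 min
Tue: 10:29–14:29 = 4 h 0 min
Wed: 11:21–21:59 = 10 h 38 min; less 10 min break → 10 h 28 min
Thu: 08:41–16:00 = 7 h 19 min; less 30 min break → 6 h 49 min
Fri: 06:47–16:18 = 9 h 31 min; less 15 min break → 9 h 16 min
Sat: 10:06–16:26 = 6 h 20 min
Total: 6 h 52 min + 4 h 0 min + 10 h 28 min + 6 h 49 min + 9 h 16 min + 6 h 20 min = 43 h 45 min.

43.75 hours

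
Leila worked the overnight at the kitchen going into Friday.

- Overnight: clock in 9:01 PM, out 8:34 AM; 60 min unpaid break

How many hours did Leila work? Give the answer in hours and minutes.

10 h 33 min

Overnight: 9:01 PM → midnight = 2 h 59 min; midnight → 8:34 AM = 8 h 34 min; span 11 h 33 min; less 60 min break → 10 h 33 min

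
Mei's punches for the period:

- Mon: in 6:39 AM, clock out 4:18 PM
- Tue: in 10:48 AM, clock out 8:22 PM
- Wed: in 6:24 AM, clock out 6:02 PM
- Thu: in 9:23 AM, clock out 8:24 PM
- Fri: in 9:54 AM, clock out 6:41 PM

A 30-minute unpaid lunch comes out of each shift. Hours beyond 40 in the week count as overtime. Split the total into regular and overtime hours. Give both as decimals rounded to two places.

Mon: 6:39 AM–4:18 PM = 9 h 39 min; less 30 min break → 9 h 9 min
Tue: 10:48 AM–8:22 PM = 9 h 34 min; less 30 min break → 9 h 4 min
Wed: 6:24 AM–6:02 PM = 11 h 38 min; less 30 min break → 11 h 8 min
Thu: 9:23 AM–8:24 PM = 11 h 1 min; less 30 min break → 10 h 31 min
Fri: 9:54 AM–6:41 PM = 8 h 47 min; less 30 min break → 8 h 17 min
Total worked: 48 h 9 min = 48.15 h.
Threshold 40 h → overtime 8 h 9 min, regular 40 h 0 min.

Regular 40.00 hours, overtime 8.15 hours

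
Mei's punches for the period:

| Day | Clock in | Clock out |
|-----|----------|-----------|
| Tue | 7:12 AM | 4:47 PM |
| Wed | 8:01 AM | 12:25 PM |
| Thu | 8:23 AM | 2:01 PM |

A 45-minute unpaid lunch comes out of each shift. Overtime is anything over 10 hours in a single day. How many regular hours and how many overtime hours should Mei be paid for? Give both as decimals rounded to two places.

Regular 17.37 hours, overtime 0.00 hours

Tue: 7:12 AM–4:47 PM = 9 h 35 min; less 45 min break → 8 h 50 min
Wed: 8:01 AM–12:25 PM = 4 h 24 min; less 45 min break → 3 h 39 min
Thu: 8:23 AM–2:01 PM = 5 h 38 min; less 45 min break → 4 h 53 min
Tue reg 8 h 50 min / OT 0 h 0 min; Wed reg 3 h 39 min / OT 0 h 0 min; Thu reg 4 h 53 min / OT 0 h 0 min.
Totals: regular 17 h 22 min, overtime 0 h 0 min.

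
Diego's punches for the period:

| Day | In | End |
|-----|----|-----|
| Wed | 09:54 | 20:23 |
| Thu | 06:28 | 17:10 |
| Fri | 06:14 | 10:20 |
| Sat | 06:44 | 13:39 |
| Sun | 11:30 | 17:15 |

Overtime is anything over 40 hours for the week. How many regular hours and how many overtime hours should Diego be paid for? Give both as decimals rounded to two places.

Regular 37.95 hours, overtime 0.00 hours

Wed: 09:54–20:23 = 10 h 29 min
Thu: 06:28–17:10 = 10 h 42 min
Fri: 06:14–10:20 = 4 h 6 min
Sat: 06:44–13:39 = 6 h 55 min
Sun: 11:30–17:15 = 5 h 45 min
Total worked: 37 h 57 min = 37.95 h.
Threshold 40 h → overtime 0 h 0 min, regular 37 h 57 min.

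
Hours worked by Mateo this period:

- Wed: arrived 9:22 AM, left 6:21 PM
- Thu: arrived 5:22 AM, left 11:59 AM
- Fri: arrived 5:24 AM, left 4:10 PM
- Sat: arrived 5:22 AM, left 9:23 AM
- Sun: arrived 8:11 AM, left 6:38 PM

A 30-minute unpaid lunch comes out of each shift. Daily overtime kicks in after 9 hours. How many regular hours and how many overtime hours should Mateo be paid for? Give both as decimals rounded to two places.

Wed: 9:22 AM–6:21 PM = 8 h 59 min; less 30 min break → 8 h 29 min
Thu: 5:22 AM–11:59 AM = 6 h 37 min; less 30 min break → 6 h 7 min
Fri: 5:24 AM–4:10 PM = 10 h 46 min; less 30 min break → 10 h 16 min
Sat: 5:22 AM–9:23 AM = 4 h 1 min; less 30 min break → 3 h 31 min
Sun: 8:11 AM–6:38 PM = 10 h 27 min; less 30 min break → 9 h 57 min
Wed reg 8 h 29 min / OT 0 h 0 min; Thu reg 6 h 7 min / OT 0 h 0 min; Fri reg 9 h 0 min / OT 1 h 16 min; Sat reg 3 h 31 min / OT 0 h 0 min; Sun reg 9 h 0 min / OT 0 h 57 min.
Totals: regular 36 h 7 min, overtime 2 h 13 min.

Regular 36.12 hours, overtime 2.22 hours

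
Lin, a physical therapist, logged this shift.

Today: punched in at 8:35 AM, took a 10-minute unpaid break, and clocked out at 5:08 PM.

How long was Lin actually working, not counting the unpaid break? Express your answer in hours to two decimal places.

Today: 8:35 AM–5:08 PM = 8 h 33 min; less 10 min break → 8 h 23 min

8.38 hours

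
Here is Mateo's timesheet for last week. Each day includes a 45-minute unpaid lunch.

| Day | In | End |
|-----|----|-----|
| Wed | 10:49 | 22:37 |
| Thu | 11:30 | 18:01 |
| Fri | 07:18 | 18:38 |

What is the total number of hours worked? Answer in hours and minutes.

27 h 24 min

Wed: 10:49–22:37 = 11 h 48 min; less 45 min break → 11 h 3 min
Thu: 11:30–18:01 = 6 h 31 min; less 45 min break → 5 h 46 min
Fri: 07:18–18:38 = 11 h 20 min; less 45 min break → 10 h 35 min
Total: 11 h 3 min + 5 h 46 min + 10 h 35 min = 27 h 24 min.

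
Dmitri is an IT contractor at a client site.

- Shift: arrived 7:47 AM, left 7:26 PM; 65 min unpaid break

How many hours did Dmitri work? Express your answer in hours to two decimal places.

Shift: 7:47 AM–7:26 PM = 11 h 39 min; less 65 min break → 10 h 34 min

10.57 hours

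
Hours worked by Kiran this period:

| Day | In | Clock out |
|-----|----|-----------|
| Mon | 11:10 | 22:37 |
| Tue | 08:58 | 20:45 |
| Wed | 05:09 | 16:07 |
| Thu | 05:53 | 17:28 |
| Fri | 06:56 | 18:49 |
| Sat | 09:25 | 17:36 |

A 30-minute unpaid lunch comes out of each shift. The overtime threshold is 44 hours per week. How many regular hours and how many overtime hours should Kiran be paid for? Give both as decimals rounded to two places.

Regular 44.00 hours, overtime 18.85 hours

Mon: 11:10–22:37 = 11 h 27 min; less 30 min break → 10 h 57 min
Tue: 08:58–20:45 = 11 h 47 min; less 30 min break → 11 h 17 min
Wed: 05:09–16:07 = 10 h 58 min; less 30 min break → 10 h 28 min
Thu: 05:53–17:28 = 11 h 35 min; less 30 min break → 11 h 5 min
Fri: 06:56–18:49 = 11 h 53 min; less 30 min break → 11 h 23 min
Sat: 09:25–17:36 = 8 h 11 min; less 30 min break → 7 h 41 min
Total worked: 62 h 51 min = 62.85 h.
Threshold 44 h → overtime 18 h 51 min, regular 44 h 0 min.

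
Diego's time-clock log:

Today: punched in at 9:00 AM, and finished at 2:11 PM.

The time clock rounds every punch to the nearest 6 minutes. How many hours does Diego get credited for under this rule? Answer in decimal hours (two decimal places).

5.20 hours

Today: in 9:00 AM→9:00 AM, out 2:11 PM→2:12 PM; 5 h 12 min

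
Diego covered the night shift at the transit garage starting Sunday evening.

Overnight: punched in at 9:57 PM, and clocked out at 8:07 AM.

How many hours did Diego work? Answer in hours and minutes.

Overnight: 9:57 PM → midnight = 2 h 3 min; midnight → 8:07 AM = 8 h 7 min; span 10 h 10 min

10 h 10 min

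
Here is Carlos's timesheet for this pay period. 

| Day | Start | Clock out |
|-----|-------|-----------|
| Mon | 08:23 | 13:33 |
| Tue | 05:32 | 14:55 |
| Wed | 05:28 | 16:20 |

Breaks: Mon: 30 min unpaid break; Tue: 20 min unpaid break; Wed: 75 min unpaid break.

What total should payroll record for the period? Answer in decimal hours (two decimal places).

Mon: 08:23–13:33 = 5 h 10 min; less 30 min break → 4 h 40 min
Tue: 05:32–14:55 = 9 h 23 min; less 20 min break → 9 h 3 min
Wed: 05:28–16:20 = 10 h 52 min; less 75 min break → 9 h 37 min
Total: 4 h 40 min + 9 h 3 min + 9 h 37 min = 23 h 20 min.

23.33 hours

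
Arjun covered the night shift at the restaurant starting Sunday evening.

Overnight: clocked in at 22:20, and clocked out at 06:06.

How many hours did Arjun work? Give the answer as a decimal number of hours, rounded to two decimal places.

7.77 hours

Overnight: 22:20 → midnight = 1 h 40 min; midnight → 06:06 = 6 h 6 min; span 7 h 46 min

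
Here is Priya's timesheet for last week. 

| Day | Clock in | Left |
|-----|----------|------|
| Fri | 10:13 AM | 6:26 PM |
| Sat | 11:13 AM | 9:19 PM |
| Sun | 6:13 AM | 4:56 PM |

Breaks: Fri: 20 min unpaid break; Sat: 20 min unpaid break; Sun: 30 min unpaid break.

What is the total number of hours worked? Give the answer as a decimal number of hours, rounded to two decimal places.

27.87 hours

Fri: 10:13 AM–6:26 PM = 8 h 13 min; less 20 min break → 7 h 53 min
Sat: 11:13 AM–9:19 PM = 10 h 6 min; less 20 min break → 9 h 46 min
Sun: 6:13 AM–4:56 PM = 10 h 43 min; less 30 min break → 10 h 13 min
Total: 7 h 53 min + 9 h 46 min + 10 h 13 min = 27 h 52 min.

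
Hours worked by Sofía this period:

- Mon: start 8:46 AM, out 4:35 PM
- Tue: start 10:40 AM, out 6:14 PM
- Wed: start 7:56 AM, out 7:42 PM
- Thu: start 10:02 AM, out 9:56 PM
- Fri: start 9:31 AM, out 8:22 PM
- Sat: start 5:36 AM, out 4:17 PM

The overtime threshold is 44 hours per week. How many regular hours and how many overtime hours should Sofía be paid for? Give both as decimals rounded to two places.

Mon: 8:46 AM–4:35 PM = 7 h 49 min
Tue: 10:40 AM–6:14 PM = 7 h 34 min
Wed: 7:56 AM–7:42 PM = 11 h 46 min
Thu: 10:02 AM–9:56 PM = 11 h 54 min
Fri: 9:31 AM–8:22 PM = 10 h 51 min
Sat: 5:36 AM–4:17 PM = 10 h 41 min
Total worked: 60 h 35 min = 60.58 h.
Threshold 44 h → overtime 16 h 35 min, regular 44 h 0 min.

Regular 44.00 hours, overtime 16.58 hours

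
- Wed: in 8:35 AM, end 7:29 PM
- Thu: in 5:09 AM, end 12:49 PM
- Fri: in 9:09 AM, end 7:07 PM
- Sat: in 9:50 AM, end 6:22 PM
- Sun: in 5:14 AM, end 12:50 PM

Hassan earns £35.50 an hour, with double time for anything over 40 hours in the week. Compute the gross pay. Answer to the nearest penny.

£1751.33

Wed: 8:35 AM–7:29 PM = 10 h 54 min
Thu: 5:09 AM–12:49 PM = 7 h 40 min
Fri: 9:09 AM–7:07 PM = 9 h 58 min
Sat: 9:50 AM–6:22 PM = 8 h 32 min
Sun: 5:14 AM–12:50 PM = 7 h 36 min
Total worked: 44 h 40 min = 2680 min.
Regular 40 h 0 min = 2400 min at £35.50/h; overtime 4 h 40 min = 280 min at £71.00/h.
Pay = (2400 × £35.50 + 280 × £71.00) ÷ 60 = £1751.33.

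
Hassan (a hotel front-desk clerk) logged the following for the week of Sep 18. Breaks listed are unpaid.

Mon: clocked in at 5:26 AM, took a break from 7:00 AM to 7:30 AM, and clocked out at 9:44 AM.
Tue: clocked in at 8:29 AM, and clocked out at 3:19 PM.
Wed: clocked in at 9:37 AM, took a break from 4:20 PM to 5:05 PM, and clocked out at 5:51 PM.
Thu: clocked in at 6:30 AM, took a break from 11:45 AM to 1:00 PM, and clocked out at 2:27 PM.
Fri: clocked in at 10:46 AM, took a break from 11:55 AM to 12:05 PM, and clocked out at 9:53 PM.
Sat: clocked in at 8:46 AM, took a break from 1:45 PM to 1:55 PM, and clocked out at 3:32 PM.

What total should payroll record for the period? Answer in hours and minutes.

42 h 22 min

Mon: 5:26 AM–9:44 AM = 4 h 18 min; less 30 min break → 3 h 48 min
Tue: 8:29 AM–3:19 PM = 6 h 50 min
Wed: 9:37 AM–5:51 PM = 8 h 14 min; less 45 min break → 7 h 29 min
Thu: 6:30 AM–2:27 PM = 7 h 57 min; less 75 min break → 6 h 42 min
Fri: 10:46 AM–9:53 PM = 11 h 7 min; less 10 min break → 10 h 57 min
Sat: 8:46 AM–3:32 PM = 6 h 46 min; less 10 min break → 6 h 36 min
Total: 3 h 48 min + 6 h 50 min + 7 h 29 min + 6 h 42 min + 10 h 57 min + 6 h 36 min = 42 h 22 min.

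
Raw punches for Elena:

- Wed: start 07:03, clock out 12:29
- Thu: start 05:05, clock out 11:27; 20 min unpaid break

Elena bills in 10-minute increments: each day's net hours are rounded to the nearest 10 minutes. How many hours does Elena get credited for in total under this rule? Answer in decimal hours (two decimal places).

11.50 hours

Wed: 07:03–12:29 = 5 h 26 min → rounds to 5 h 30 min
Thu: 05:05–11:27 = 6 h 22 min − 20 min = 6 h 2 min → rounds to 6 h 0 min
Total credited: 11 h 30 min.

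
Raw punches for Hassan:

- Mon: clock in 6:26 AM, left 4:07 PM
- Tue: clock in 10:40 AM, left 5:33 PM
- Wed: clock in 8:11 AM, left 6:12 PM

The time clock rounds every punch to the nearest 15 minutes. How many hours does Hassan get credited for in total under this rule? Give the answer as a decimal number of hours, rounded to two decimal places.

Mon: in 6:26 AM→6:30 AM, out 4:07 PM→4:00 PM; 9 h 30 min
Tue: in 10:40 AM→10:45 AM, out 5:33 PM→5:30 PM; 6 h 45 min
Wed: in 8:11 AM→8:15 AM, out 6:12 PM→6:15 PM; 10 h 0 min
Total credited: 26 h 15 min.

26.25 hours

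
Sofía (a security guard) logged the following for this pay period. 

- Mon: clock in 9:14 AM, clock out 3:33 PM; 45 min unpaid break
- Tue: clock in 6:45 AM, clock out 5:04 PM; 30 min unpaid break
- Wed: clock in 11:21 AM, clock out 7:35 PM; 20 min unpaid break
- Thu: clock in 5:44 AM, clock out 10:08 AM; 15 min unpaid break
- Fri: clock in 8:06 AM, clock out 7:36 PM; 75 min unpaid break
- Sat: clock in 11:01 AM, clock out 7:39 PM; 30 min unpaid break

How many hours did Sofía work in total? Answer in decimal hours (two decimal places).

Mon: 9:14 AM–3:33 PM = 6 h 19 min; less 45 min break → 5 h 34 min
Tue: 6:45 AM–5:04 PM = 10 h 19 min; less 30 min break → 9 h 49 min
Wed: 11:21 AM–7:35 PM = 8 h 14 min; less 20 min break → 7 h 54 min
Thu: 5:44 AM–10:08 AM = 4 h 24 min; less 15 min break → 4 h 9 min
Fri: 8:06 AM–7:36 PM = 11 h 30 min; less 75 min break → 10 h 15 min
Sat: 11:01 AM–7:39 PM = 8 h 38 min; less 30 min break → 8 h 8 min
Total: 5 h 34 min + 9 h 49 min + 7 h 54 min + 4 h 9 min + 10 h 15 min + 8 h 8 min = 45 h 49 min.

45.82 hours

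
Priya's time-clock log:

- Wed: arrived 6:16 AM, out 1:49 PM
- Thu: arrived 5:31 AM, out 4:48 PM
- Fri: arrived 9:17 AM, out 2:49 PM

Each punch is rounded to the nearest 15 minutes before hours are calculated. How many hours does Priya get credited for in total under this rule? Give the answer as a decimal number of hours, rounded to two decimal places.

Wed: in 6:16 AM→6:15 AM, out 1:49 PM→1:45 PM; 7 h 30 min
Thu: in 5:31 AM→5:30 AM, out 4:48 PM→4:45 PM; 11 h 15 min
Fri: in 9:17 AM→9:15 AM, out 2:49 PM→2:45 PM; 5 h 30 min
Total credited: 24 h 15 min.

24.25 hours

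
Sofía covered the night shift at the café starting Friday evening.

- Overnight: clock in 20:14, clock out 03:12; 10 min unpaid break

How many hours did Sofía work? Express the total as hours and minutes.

Overnight: 20:14 → midnight = 3 h 46 min; midnight → 03:12 = 3 h 12 min; span 6 h 58 min; less 10 min break → 6 h 48 min

6 h 48 min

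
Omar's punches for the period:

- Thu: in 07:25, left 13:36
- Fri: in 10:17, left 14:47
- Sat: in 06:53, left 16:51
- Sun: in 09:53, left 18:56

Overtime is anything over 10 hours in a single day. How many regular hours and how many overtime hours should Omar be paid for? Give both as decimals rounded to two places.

Thu: 07:25–13:36 = 6 h 11 min
Fri: 10:17–14:47 = 4 h 30 min
Sat: 06:53–16:51 = 9 h 58 min
Sun: 09:53–18:56 = 9 h 3 min
Thu reg 6 h 11 min / OT 0 h 0 min; Fri reg 4 h 30 min / OT 0 h 0 min; Sat reg 9 h 58 min / OT 0 h 0 min; Sun reg 9 h 3 min / OT 0 h 0 min.
Totals: regular 29 h 42 min, overtime 0 h 0 min.

Regular 29.70 hours, overtime 0.00 hours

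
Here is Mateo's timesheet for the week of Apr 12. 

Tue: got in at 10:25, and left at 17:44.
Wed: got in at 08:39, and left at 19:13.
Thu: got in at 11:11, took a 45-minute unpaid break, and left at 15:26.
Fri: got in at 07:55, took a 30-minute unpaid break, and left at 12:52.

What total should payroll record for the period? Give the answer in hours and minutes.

25 h 50 min

Tue: 10:25–17:44 = 7 h 19 min
Wed: 08:39–19:13 = 10 h 34 min
Thu: 11:11–15:26 = 4 h 15 min; less 45 min break → 3 h 30 min
Fri: 07:55–12:52 = 4 h 57 min; less 30 min break → 4 h 27 min
Total: 7 h 19 min + 10 h 34 min + 3 h 30 min + 4 h 27 min = 25 h 50 min.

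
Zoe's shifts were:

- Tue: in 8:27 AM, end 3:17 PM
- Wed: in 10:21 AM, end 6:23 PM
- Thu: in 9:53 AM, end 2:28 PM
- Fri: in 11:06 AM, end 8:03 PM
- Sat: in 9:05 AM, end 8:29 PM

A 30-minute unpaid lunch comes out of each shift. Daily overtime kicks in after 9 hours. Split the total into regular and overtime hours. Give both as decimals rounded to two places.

Regular 35.40 hours, overtime 1.90 hours

Tue: 8:27 AM–3:17 PM = 6 h 50 min; less 30 min break → 6 h 20 min
Wed: 10:21 AM–6:23 PM = 8 h 2 min; less 30 min break → 7 h 32 min
Thu: 9:53 AM–2:28 PM = 4 h 35 min; less 30 min break → 4 h 5 min
Fri: 11:06 AM–8:03 PM = 8 h 57 min; less 30 min break → 8 h 27 min
Sat: 9:05 AM–8:29 PM = 11 h 24 min; less 30 min break → 10 h 54 min
Tue reg 6 h 20 min / OT 0 h 0 min; Wed reg 7 h 32 min / OT 0 h 0 min; Thu reg 4 h 5 min / OT 0 h 0 min; Fri reg 8 h 27 min / OT 0 h 0 min; Sat reg 9 h 0 min / OT 1 h 54 min.
Totals: regular 35 h 24 min, overtime 1 h 54 min.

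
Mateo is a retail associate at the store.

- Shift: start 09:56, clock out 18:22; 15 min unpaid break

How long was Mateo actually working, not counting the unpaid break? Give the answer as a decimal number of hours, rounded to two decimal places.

Shift: 09:56–18:22 = 8 h 26 min; less 15 min break → 8 h 11 min

8.18 hours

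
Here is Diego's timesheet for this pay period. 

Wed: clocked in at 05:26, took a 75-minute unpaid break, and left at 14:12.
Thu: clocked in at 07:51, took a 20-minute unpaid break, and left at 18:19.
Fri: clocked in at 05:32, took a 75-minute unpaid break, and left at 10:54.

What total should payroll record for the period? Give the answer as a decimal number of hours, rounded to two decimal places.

Wed: 05:26–14:12 = 8 h 46 min; less 75 min break → 7 h 31 min
Thu: 07:51–18:19 = 10 h 28 min; less 20 min break → 10 h 8 min
Fri: 05:32–10:54 = 5 h 22 min; less 75 min break → 4 h 7 min
Total: 7 h 31 min + 10 h 8 min + 4 h 7 min = 21 h 46 min.

21.77 hours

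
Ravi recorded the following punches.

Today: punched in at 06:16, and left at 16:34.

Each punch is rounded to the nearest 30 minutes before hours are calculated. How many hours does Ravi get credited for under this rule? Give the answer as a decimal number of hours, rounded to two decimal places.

Today: in 06:16→06:30, out 16:34→16:30; 10 h 0 min

10.00 hours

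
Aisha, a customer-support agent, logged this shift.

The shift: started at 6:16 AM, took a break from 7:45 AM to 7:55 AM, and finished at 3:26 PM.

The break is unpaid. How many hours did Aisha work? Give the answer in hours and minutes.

9 h 0 min

The shift: 6:16 AM–3:26 PM = 9 h 10 min; less 10 min break → 9 h 0 min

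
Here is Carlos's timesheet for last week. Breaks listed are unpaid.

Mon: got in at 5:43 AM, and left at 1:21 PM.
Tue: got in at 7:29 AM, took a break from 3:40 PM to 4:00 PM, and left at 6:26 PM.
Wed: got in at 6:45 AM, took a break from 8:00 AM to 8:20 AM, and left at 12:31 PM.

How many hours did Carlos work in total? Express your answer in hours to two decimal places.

23.68 hours

Mon: 5:43 AM–1:21 PM = 7 h 38 min
Tue: 7:29 AM–6:26 PM = 10 h 57 min; less 20 min break → 10 h 37 min
Wed: 6:45 AM–12:31 PM = 5 h 46 min; less 20 min break → 5 h 26 min
Total: 7 h 38 min + 10 h 37 min + 5 h 26 min = 23 h 41 min.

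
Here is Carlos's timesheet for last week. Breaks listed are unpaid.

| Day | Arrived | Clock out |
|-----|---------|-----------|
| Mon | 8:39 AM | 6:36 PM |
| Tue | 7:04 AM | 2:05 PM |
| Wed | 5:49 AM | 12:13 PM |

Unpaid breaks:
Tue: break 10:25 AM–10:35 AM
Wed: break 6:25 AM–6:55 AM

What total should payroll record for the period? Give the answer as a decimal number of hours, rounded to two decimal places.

22.70 hours

Mon: 8:39 AM–6:36 PM = 9 h 57 min
Tue: 7:04 AM–2:05 PM = 7 h 1 min; less 10 min break → 6 h 51 min
Wed: 5:49 AM–12:13 PM = 6 h 24 min; less 30 min break → 5 h 54 min
Total: 9 h 57 min + 6 h 51 min + 5 h 54 min = 22 h 42 min.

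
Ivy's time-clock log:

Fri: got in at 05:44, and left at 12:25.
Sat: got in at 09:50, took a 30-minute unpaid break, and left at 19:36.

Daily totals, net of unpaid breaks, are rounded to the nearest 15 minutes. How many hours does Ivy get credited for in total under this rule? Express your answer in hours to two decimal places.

Fri: 05:44–12:25 = 6 h 41 min → rounds to 6 h 45 min
Sat: 09:50–19:36 = 9 h 46 min − 30 min = 9 h 16 min → rounds to 9 h 15 min
Total credited: 16 h 0 min.

16.00 hours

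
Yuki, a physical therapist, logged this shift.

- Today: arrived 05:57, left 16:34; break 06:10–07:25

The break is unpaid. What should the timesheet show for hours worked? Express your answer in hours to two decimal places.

Today: 05:57–16:34 = 10 h 37 min; less 75 min break → 9 h 22 min

9.37 hours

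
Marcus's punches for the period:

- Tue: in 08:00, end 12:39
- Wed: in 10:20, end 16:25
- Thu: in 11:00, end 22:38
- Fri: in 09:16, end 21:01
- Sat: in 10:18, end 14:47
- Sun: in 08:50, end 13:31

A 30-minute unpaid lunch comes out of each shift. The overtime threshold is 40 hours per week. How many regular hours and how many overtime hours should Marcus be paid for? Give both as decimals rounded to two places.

Regular 40.00 hours, overtime 0.28 hours

Tue: 08:00–12:39 = 4 h 39 min; less 30 min break → 4 h 9 min
Wed: 10:20–16:25 = 6 h 5 min; less 30 min break → 5 h 35 min
Thu: 11:00–22:38 = 11 h 38 min; less 30 min break → 11 h 8 min
Fri: 09:16–21:01 = 11 h 45 min; less 30 min break → 11 h 15 min
Sat: 10:18–14:47 = 4 h 29 min; less 30 min break → 3 h 59 min
Sun: 08:50–13:31 = 4 h 41 min; less 30 min break → 4 h 11 min
Total worked: 40 h 17 min = 40.28 h.
Threshold 40 h → overtime 0 h 17 min, regular 40 h 0 min.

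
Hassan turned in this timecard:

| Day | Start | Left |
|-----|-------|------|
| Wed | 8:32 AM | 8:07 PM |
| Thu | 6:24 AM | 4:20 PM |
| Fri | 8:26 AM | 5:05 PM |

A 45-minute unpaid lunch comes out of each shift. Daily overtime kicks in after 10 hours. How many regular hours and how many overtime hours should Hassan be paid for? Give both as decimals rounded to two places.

Regular 27.08 hours, overtime 0.83 hours

Wed: 8:32 AM–8:07 PM = 11 h 35 min; less 45 min break → 10 h 50 min
Thu: 6:24 AM–4:20 PM = 9 h 56 min; less 45 min break → 9 h 11 min
Fri: 8:26 AM–5:05 PM = 8 h 39 min; less 45 min break → 7 h 54 min
Wed reg 10 h 0 min / OT 0 h 50 min; Thu reg 9 h 11 min / OT 0 h 0 min; Fri reg 7 h 54 min / OT 0 h 0 min.
Totals: regular 27 h 5 min, overtime 0 h 50 min.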